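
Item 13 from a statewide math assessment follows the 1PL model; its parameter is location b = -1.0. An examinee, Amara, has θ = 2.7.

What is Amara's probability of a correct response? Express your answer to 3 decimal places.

P(θ) = 1 / (1 + exp(−(θ − b)))
Exponent: (2.7 − (-1.0)) = 3.7000
1/(1 + e^{-3.7000}) = 0.9759
P = 0.9759

0.976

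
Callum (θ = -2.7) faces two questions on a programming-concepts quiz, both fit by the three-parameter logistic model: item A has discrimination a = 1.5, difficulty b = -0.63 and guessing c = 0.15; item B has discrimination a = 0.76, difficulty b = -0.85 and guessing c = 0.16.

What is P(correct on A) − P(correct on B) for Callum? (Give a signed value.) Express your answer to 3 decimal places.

-0.139

P(θ) = c + (1 − c) · 1 / (1 + exp(−a(θ − b)))
P_A = 0.1865
P_B = 0.3254
P_A − P_B = -0.1389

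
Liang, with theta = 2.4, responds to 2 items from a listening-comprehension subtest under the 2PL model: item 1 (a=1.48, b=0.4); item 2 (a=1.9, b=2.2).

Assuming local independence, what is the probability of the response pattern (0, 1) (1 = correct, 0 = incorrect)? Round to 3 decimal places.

0.029

P(theta) = 1 / (1 + exp(−a(theta − b)))
P_1 = 1/(1+e^{-2.9600}) = 0.9507
P_2 = 1/(1+e^{-0.3800}) = 0.5939
L = (1−P_1) × P_2 = 0.0493 × 0.5939 = 0.02926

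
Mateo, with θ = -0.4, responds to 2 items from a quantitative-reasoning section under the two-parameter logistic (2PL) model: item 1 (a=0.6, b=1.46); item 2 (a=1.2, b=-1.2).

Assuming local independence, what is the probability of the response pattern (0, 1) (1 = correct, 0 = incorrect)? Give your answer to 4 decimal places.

P(θ) = 1 / (1 + exp(−a(θ − b)))
P_1 = 1/(1+e^{1.1160}) = 0.2468
P_2 = 1/(1+e^{-0.9600}) = 0.7231
L = (1−P_1) × P_2 = 0.7532 × 0.7231 = 0.54469

0.5447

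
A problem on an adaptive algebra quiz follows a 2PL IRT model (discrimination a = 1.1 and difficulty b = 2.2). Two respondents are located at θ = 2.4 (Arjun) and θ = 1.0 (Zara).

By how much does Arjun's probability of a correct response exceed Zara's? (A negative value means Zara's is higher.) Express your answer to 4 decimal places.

P(θ) = 1 / (1 + exp(−a(θ − b)))
P(Arjun) = 0.5548  [exponent 0.2200]
P(Zara) = 0.2108  [exponent -1.3200]
Difference = 0.5548 − 0.2108 = 0.3440

0.3440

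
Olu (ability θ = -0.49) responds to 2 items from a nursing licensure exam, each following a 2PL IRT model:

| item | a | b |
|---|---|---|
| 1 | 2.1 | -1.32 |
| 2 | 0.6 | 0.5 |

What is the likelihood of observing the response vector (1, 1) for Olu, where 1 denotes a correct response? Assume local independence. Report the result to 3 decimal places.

0.303

P(θ) = 1 / (1 + exp(−a(θ − b)))
P_1 = 1/(1+e^{-1.7430}) = 0.8511
P_2 = 1/(1+e^{0.5940}) = 0.3557
L = P_1 × P_2 = 0.8511 × 0.3557 = 0.30274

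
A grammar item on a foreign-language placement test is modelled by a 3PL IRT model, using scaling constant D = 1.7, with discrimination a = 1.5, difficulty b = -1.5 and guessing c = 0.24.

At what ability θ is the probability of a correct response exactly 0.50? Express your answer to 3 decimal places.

-1.756

P(θ) = c + (1 − c) · 1 / (1 + exp(−D·a(θ − b)))
Remove guessing floor: (0.50 − 0.24)/(1 − 0.24) = 0.3421
logit = ln(0.3421/0.6579) = -0.6539
θ = b + logit/(1.7·a) = -1.5 + (-0.6539)/2.5500 = -1.7564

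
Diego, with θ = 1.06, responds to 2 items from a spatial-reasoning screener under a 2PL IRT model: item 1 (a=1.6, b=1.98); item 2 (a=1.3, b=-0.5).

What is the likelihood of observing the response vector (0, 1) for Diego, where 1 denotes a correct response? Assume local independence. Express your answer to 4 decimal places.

P(θ) = 1 / (1 + exp(−a(θ − b)))
P_1 = 1/(1+e^{1.4720}) = 0.1866
P_2 = 1/(1+e^{-2.0280}) = 0.8837
L = (1−P_1) × P_2 = 0.8134 × 0.8837 = 0.71877

0.7188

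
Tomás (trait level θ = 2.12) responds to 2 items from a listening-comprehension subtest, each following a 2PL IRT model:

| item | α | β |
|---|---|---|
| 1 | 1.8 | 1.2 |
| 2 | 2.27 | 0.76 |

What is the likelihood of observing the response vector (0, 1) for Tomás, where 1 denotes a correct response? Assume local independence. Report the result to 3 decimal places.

P(θ) = 1 / (1 + exp(−α(θ − β)))
P_1 = 1/(1+e^{-1.6560}) = 0.8397
P_2 = 1/(1+e^{-3.0872}) = 0.9564
L = (1−P_1) × P_2 = 0.1603 × 0.9564 = 0.15330

0.153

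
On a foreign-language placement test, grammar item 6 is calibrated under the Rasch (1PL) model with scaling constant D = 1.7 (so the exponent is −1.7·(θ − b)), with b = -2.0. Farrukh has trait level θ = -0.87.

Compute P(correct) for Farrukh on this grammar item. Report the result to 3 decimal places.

P(θ) = 1 / (1 + exp(−D·(θ − b)))
Exponent: 1.7 × (-0.87 − (-2.0)) = 1.9210
1/(1 + e^{-1.9210}) = 0.8722
P = 0.8722

0.872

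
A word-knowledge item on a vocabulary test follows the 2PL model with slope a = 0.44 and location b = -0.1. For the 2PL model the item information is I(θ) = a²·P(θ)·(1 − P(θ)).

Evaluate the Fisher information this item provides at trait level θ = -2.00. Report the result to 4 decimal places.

P = 1/(1+e^{0.8360}) = 0.3024
P(1−P) = 0.3024 × 0.6976 = 0.2109
I = a² × P(1−P) = 0.44² × 0.2109 = 0.04084

0.0408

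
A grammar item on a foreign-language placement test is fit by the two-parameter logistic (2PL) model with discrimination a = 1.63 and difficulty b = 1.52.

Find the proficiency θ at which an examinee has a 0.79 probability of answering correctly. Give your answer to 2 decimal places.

2.33

P(θ) = 1 / (1 + exp(−a(θ − b)))
logit = ln(0.7900/0.2100) = 1.3249
θ = b + logit/(a) = 1.52 + 1.3249/1.6300 = 2.3328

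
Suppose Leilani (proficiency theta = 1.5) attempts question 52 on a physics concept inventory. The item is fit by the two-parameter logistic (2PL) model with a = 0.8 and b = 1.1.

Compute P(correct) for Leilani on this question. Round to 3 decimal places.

P(theta) = 1 / (1 + exp(−a(theta − b)))
Exponent: 0.8 × (1.5 − 1.1) = 0.3200
1/(1 + e^{-0.3200}) = 0.5793

0.579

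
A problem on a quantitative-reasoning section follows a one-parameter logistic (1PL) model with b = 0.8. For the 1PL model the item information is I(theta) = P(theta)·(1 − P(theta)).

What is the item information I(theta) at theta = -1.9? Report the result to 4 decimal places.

P = 1/(1+e^{2.7000}) = 0.0630
P(1−P) = 0.0630 × 0.9370 = 0.0590
I = P(1−P) = 0.05901

0.0590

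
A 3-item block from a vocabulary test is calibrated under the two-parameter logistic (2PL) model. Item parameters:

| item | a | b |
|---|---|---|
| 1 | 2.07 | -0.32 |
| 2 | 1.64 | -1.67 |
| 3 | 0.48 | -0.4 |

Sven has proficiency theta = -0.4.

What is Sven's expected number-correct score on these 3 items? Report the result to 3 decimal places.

P(theta) = 1 / (1 + exp(−a(theta − b)))
P_1 = 1/(1+e^{0.1656}) = 0.4587
P_2 = 1/(1+e^{-2.0828}) = 0.8892
P_3 = 1/(1+e^{0.0000}) = 0.5000
E[score] = 0.4587 + 0.8892 + 0.5000 = 1.8479

1.848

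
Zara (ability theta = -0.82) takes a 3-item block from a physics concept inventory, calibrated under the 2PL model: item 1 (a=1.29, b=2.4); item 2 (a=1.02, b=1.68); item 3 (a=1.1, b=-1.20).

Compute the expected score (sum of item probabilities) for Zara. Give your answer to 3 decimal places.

P(theta) = 1 / (1 + exp(−a(theta − b)))
P_1 = 1/(1+e^{4.1538}) = 0.0155
P_2 = 1/(1+e^{2.5500}) = 0.0724
P_3 = 1/(1+e^{-0.4180}) = 0.6030
E[score] = 0.0155 + 0.0724 + 0.6030 = 0.6909

0.691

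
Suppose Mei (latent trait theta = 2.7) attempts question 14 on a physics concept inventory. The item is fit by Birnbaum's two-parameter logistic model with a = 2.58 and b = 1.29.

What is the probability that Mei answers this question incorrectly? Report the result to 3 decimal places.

0.026

P(theta) = 1 / (1 + exp(−a(theta − b)))
Exponent: 2.58 × (2.7 − 1.29) = 3.6378
1/(1 + e^{-3.6378}) = 0.9744
P(incorrect) = 1 − 0.9744 = 0.0256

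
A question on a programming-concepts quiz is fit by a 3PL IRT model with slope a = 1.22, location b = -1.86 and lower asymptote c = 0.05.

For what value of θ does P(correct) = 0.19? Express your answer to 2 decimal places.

P(θ) = c + (1 − c) · 1 / (1 + exp(−a(θ − b)))
Remove guessing floor: (0.19 − 0.05)/(1 − 0.05) = 0.1474
logit = ln(0.1474/0.8526) = -1.7554
θ = b + logit/(a) = -1.86 + (-1.7554)/1.2200 = -3.2988

-3.30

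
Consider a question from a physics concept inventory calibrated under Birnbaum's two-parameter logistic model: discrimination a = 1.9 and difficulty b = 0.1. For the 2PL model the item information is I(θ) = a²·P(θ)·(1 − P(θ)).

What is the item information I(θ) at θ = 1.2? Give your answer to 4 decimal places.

P = 1/(1+e^{-2.0900}) = 0.8899
P(1−P) = 0.8899 × 0.1101 = 0.0980
I = a² × P(1−P) = 1.9² × 0.0980 = 0.35362

0.3536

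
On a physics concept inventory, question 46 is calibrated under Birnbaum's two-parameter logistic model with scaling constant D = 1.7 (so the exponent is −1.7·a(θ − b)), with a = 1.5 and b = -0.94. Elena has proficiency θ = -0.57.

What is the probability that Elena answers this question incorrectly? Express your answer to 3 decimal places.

P(θ) = 1 / (1 + exp(−D·a(θ − b)))
Exponent: 1.7 × 1.5 × (-0.57 − (-0.94)) = 0.9435
1/(1 + e^{-0.9435}) = 0.7198
P = 0.7198
P(incorrect) = 1 − 0.7198 = 0.2802

0.280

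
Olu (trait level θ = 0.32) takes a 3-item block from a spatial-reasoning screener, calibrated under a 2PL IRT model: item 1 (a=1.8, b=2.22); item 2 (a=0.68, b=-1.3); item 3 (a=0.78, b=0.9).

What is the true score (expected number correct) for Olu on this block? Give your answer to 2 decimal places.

1.17

P(θ) = 1 / (1 + exp(−a(θ − b)))
P_1 = 1/(1+e^{3.4200}) = 0.0317
P_2 = 1/(1+e^{-1.1016}) = 0.7506
P_3 = 1/(1+e^{0.4524}) = 0.3888
E[score] = 0.0317 + 0.7506 + 0.3888 = 1.1710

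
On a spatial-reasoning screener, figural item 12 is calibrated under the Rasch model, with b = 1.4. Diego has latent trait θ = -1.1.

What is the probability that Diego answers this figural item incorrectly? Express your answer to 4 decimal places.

P(θ) = 1 / (1 + exp(−(θ − b)))
Exponent: (-1.1 − 1.4) = -2.5000
1/(1 + e^{2.5000}) = 0.0759
P = 0.0759
P(incorrect) = 1 − 0.0759 = 0.9241

0.9241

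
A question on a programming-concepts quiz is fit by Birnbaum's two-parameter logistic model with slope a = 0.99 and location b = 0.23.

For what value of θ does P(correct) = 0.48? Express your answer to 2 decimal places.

P(θ) = 1 / (1 + exp(−a(θ − b)))
logit = ln(0.4800/0.5200) = -0.0800
θ = b + logit/(a) = 0.23 + (-0.0800)/0.9900 = 0.1491

0.15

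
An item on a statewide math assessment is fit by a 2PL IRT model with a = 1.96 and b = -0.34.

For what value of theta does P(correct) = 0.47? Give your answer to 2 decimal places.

-0.40

P(theta) = 1 / (1 + exp(−a(theta − b)))
logit = ln(0.4700/0.5300) = -0.1201
theta = b + logit/(a) = -0.34 + (-0.1201)/1.9600 = -0.4013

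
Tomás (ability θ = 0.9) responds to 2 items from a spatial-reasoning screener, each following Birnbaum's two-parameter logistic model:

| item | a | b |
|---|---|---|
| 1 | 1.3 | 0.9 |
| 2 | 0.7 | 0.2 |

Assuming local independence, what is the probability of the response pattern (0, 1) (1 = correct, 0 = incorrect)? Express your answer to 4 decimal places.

0.3101

P(θ) = 1 / (1 + exp(−a(θ − b)))
P_1 = 1/(1+e^{0.0000}) = 0.5000
P_2 = 1/(1+e^{-0.4900}) = 0.6201
L = (1−P_1) × P_2 = 0.5000 × 0.6201 = 0.31005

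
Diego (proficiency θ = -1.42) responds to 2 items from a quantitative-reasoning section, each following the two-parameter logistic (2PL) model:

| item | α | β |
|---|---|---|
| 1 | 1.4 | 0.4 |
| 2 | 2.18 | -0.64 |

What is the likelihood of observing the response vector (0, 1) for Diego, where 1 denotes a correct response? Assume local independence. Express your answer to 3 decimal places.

P(θ) = 1 / (1 + exp(−α(θ − β)))
P_1 = 1/(1+e^{2.5480}) = 0.0726
P_2 = 1/(1+e^{1.7004}) = 0.1544
L = (1−P_1) × P_2 = 0.9274 × 0.1544 = 0.14321

0.143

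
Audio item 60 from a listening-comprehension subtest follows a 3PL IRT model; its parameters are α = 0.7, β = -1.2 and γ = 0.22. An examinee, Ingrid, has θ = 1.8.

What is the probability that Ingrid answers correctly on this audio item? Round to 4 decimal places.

0.9149

P(θ) = γ + (1 − γ) · 1 / (1 + exp(−α(θ − β)))
Exponent: 0.7 × (1.8 − (-1.2)) = 2.1000
1/(1 + e^{-2.1000}) = 0.8909
P = 0.22 + 0.78 × 0.8909 = 0.9149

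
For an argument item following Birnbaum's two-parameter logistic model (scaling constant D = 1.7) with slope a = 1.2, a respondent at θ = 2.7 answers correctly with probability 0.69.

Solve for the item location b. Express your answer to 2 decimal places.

2.31

P(θ) = 1 / (1 + exp(−D·a(θ − b)))
logit(0.69) = ln(0.69/0.31) = 0.8001
b = θ − logit/(1.7·a) = 2.7 − 0.8001/2.0400 = 2.3078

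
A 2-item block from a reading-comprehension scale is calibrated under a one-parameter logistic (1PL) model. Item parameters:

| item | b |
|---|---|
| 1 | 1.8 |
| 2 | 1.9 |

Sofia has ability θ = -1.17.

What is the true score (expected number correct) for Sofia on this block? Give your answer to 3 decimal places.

0.093

P(θ) = 1 / (1 + exp(−(θ − b)))
P_1 = 1/(1+e^{2.9700}) = 0.0488
P_2 = 1/(1+e^{3.0700}) = 0.0444
E[score] = 0.0488 + 0.0444 = 0.0932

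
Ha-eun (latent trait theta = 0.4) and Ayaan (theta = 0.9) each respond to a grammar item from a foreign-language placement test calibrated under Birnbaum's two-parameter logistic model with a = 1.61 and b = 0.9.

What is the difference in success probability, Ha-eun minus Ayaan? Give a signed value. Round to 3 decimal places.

P(theta) = 1 / (1 + exp(−a(theta − b)))
P(Ha-eun) = 0.3090  [exponent -0.8050]
P(Ayaan) = 0.5000  [exponent 0.0000]
Difference = 0.3090 − 0.5000 = -0.1910

-0.191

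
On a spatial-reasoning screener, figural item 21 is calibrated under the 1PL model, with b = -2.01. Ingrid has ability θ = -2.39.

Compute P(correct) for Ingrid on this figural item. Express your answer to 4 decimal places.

0.4061

P(θ) = 1 / (1 + exp(−(θ − b)))
Exponent: (-2.39 − (-2.01)) = -0.3800
1/(1 + e^{0.3800}) = 0.4061
P = 0.4061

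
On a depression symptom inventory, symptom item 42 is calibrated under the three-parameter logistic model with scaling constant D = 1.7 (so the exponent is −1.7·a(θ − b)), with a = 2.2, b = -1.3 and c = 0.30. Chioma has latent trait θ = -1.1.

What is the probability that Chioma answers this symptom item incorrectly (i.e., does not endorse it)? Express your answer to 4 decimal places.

0.2249

P(θ) = c + (1 − c) · 1 / (1 + exp(−D·a(θ − b)))
Exponent: 1.7 × 2.2 × (-1.1 − (-1.3)) = 0.7480
1/(1 + e^{-0.7480}) = 0.6787
P = 0.30 + 0.70 × 0.6787 = 0.7751
P(incorrect) = 1 − 0.7751 = 0.2249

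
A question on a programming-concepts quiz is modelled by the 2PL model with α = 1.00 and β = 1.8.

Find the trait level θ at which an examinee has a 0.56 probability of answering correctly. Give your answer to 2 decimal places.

2.04

P(θ) = 1 / (1 + exp(−α(θ − β)))
logit = ln(0.5600/0.4400) = 0.2412
θ = β + logit/(α) = 1.8 + 0.2412/1.0000 = 2.0412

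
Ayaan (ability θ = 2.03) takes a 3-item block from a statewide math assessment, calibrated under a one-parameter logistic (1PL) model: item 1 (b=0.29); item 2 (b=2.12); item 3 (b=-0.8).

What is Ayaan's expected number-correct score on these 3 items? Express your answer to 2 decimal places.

P(θ) = 1 / (1 + exp(−(θ − b)))
P_1 = 1/(1+e^{-1.7400}) = 0.8507
P_2 = 1/(1+e^{0.0900}) = 0.4775
P_3 = 1/(1+e^{-2.8300}) = 0.9443
E[score] = 0.8507 + 0.4775 + 0.9443 = 2.2725

2.27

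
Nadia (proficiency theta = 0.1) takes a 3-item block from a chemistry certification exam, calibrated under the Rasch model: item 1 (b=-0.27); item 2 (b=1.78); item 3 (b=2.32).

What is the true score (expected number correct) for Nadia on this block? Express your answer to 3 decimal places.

P(theta) = 1 / (1 + exp(−(theta − b)))
P_1 = 1/(1+e^{-0.3700}) = 0.5915
P_2 = 1/(1+e^{1.6800}) = 0.1571
P_3 = 1/(1+e^{2.2200}) = 0.0980
E[score] = 0.5915 + 0.1571 + 0.0980 = 0.8465

0.847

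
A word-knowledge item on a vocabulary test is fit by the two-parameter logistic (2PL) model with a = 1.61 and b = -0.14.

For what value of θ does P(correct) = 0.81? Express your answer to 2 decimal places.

P(θ) = 1 / (1 + exp(−a(θ − b)))
logit = ln(0.8100/0.1900) = 1.4500
θ = b + logit/(a) = -0.14 + 1.4500/1.6100 = 0.7606

0.76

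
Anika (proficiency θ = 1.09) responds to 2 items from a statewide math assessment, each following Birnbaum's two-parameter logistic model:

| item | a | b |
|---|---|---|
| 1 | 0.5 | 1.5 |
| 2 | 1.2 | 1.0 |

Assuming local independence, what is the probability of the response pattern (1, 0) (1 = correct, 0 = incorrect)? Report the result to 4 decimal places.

P(θ) = 1 / (1 + exp(−a(θ − b)))
P_1 = 1/(1+e^{0.2050}) = 0.4489
P_2 = 1/(1+e^{-0.1080}) = 0.5270
L = P_1 × (1−P_2) = 0.4489 × 0.4730 = 0.21236

0.2124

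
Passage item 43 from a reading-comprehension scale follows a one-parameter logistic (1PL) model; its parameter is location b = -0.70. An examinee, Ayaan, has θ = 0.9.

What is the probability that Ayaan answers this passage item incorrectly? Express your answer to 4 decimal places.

P(θ) = 1 / (1 + exp(−(θ − b)))
Exponent: (0.9 − (-0.70)) = 1.6000
1/(1 + e^{-1.6000}) = 0.8320
P = 0.8320
P(incorrect) = 1 − 0.8320 = 0.1680

0.1680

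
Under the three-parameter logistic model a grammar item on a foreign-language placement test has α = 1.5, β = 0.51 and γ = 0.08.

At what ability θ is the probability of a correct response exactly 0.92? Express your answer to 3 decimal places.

2.078

P(θ) = γ + (1 − γ) · 1 / (1 + exp(−α(θ − β)))
Remove guessing floor: (0.92 − 0.08)/(1 − 0.08) = 0.9130
logit = ln(0.9130/0.0870) = 2.3514
θ = β + logit/(α) = 0.51 + 2.3514/1.5000 = 2.0776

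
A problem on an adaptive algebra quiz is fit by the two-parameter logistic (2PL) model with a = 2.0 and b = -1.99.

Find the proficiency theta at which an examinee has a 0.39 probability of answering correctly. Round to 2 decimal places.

-2.21

P(theta) = 1 / (1 + exp(−a(theta − b)))
logit = ln(0.3900/0.6100) = -0.4473
theta = b + logit/(a) = -1.99 + (-0.4473)/2.0000 = -2.2137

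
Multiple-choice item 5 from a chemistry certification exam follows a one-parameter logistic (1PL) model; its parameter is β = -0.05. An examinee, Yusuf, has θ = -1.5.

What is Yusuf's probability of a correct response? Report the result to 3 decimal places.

0.190

P(θ) = 1 / (1 + exp(−(θ − β)))
Exponent: (-1.5 − (-0.05)) = -1.4500
1/(1 + e^{1.4500}) = 0.1900
P = 0.1900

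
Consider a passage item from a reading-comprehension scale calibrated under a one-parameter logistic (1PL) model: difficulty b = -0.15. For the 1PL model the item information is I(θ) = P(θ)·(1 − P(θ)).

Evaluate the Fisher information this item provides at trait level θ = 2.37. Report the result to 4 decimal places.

P = 1/(1+e^{-2.5200}) = 0.9255
P(1−P) = 0.9255 × 0.0745 = 0.0689
I = P(1−P) = 0.06892

0.0689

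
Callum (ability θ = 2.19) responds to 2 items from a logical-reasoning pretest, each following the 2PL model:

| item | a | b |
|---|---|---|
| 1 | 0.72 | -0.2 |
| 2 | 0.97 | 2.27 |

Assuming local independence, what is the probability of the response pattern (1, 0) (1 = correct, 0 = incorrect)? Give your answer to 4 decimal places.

P(θ) = 1 / (1 + exp(−a(θ − b)))
P_1 = 1/(1+e^{-1.7208}) = 0.8482
P_2 = 1/(1+e^{0.0776}) = 0.4806
L = P_1 × (1−P_2) = 0.8482 × 0.5194 = 0.44056

0.4406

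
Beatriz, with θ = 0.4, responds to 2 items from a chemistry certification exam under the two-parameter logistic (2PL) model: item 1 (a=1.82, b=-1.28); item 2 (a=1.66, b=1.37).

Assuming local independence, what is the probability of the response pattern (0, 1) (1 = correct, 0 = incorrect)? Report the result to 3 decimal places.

P(θ) = 1 / (1 + exp(−a(θ − b)))
P_1 = 1/(1+e^{-3.0576}) = 0.9551
P_2 = 1/(1+e^{1.6102}) = 0.1666
L = (1−P_1) × P_2 = 0.0449 × 0.1666 = 0.00748

0.007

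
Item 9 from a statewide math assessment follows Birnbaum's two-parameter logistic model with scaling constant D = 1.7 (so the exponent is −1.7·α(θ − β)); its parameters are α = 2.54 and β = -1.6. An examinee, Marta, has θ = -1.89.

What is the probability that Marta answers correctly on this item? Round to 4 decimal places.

0.2223

P(θ) = 1 / (1 + exp(−D·α(θ − β)))
Exponent: 1.7 × 2.54 × (-1.89 − (-1.6)) = -1.2522
1/(1 + e^{1.2522}) = 0.2223
P = 0.2223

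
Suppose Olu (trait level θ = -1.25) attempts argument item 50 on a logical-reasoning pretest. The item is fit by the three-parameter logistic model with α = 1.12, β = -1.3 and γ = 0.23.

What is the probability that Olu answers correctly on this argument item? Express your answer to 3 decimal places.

0.626

P(θ) = γ + (1 − γ) · 1 / (1 + exp(−α(θ − β)))
Exponent: 1.12 × (-1.25 − (-1.3)) = 0.0560
1/(1 + e^{-0.0560}) = 0.5140
P = 0.23 + 0.77 × 0.5140 = 0.6258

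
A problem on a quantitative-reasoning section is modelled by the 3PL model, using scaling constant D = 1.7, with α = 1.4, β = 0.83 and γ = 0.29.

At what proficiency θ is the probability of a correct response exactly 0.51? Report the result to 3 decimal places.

0.494

P(θ) = γ + (1 − γ) · 1 / (1 + exp(−D·α(θ − β)))
Remove guessing floor: (0.51 − 0.29)/(1 − 0.29) = 0.3099
logit = ln(0.3099/0.6901) = -0.8008
θ = β + logit/(1.7·α) = 0.83 + (-0.8008)/2.3800 = 0.4935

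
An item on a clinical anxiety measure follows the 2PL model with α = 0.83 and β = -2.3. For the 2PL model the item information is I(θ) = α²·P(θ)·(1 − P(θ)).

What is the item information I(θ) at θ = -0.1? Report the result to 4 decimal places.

P = 1/(1+e^{-1.8260}) = 0.8613
P(1−P) = 0.8613 × 0.1387 = 0.1195
I = α² × P(1−P) = 0.83² × 0.1195 = 0.08231

0.0823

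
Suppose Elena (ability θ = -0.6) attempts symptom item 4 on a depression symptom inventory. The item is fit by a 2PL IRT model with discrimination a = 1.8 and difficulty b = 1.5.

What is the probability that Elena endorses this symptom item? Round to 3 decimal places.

P(θ) = 1 / (1 + exp(−a(θ − b)))
Exponent: 1.8 × (-0.6 − 1.5) = -3.7800
1/(1 + e^{3.7800}) = 0.0223

0.022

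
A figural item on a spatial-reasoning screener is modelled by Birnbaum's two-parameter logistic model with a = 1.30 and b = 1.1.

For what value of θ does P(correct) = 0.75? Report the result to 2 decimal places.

1.95

P(θ) = 1 / (1 + exp(−a(θ − b)))
logit = ln(0.7500/0.2500) = 1.0986
θ = b + logit/(a) = 1.1 + 1.0986/1.3000 = 1.9451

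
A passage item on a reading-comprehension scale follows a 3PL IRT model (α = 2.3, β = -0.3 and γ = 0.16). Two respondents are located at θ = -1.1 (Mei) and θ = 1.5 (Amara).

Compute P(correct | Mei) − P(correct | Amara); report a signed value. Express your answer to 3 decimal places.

P(θ) = γ + (1 − γ) · 1 / (1 + exp(−α(θ − β)))
P(Mei) = 0.2751  [exponent -1.8400]
P(Amara) = 0.9868  [exponent 4.1400]
Difference = 0.2751 − 0.9868 = -0.7117

-0.712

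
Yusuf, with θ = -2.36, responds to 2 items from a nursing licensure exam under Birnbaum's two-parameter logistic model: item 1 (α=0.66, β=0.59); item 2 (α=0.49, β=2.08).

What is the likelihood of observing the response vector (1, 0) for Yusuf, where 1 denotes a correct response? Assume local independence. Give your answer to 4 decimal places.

0.1121

P(θ) = 1 / (1 + exp(−α(θ − β)))
P_1 = 1/(1+e^{1.9470}) = 0.1249
P_2 = 1/(1+e^{2.1756}) = 0.1020
L = P_1 × (1−P_2) = 0.1249 × 0.8980 = 0.11215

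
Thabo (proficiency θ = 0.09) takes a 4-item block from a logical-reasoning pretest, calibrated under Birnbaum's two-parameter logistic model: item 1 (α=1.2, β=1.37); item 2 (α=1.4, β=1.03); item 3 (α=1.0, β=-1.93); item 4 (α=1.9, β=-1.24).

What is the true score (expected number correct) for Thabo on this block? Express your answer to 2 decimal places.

2.20

P(θ) = 1 / (1 + exp(−α(θ − β)))
P_1 = 1/(1+e^{1.5360}) = 0.1771
P_2 = 1/(1+e^{1.3160}) = 0.2115
P_3 = 1/(1+e^{-2.0200}) = 0.8829
P_4 = 1/(1+e^{-2.5270}) = 0.9260
E[score] = 0.1771 + 0.2115 + 0.8829 + 0.9260 = 2.1975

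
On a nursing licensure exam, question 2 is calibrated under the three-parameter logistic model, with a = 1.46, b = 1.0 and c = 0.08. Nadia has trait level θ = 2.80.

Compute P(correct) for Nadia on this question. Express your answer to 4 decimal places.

0.9380

P(θ) = c + (1 − c) · 1 / (1 + exp(−a(θ − b)))
Exponent: 1.46 × (2.80 − 1.0) = 2.6280
1/(1 + e^{-2.6280}) = 0.9326
P = 0.08 + 0.92 × 0.9326 = 0.9380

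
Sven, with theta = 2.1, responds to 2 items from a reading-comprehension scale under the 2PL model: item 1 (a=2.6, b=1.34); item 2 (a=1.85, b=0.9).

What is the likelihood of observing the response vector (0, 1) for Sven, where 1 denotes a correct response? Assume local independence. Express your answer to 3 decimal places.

P(theta) = 1 / (1 + exp(−a(theta − b)))
P_1 = 1/(1+e^{-1.9760}) = 0.8783
P_2 = 1/(1+e^{-2.2200}) = 0.9020
L = (1−P_1) × P_2 = 0.1217 × 0.9020 = 0.10982

0.110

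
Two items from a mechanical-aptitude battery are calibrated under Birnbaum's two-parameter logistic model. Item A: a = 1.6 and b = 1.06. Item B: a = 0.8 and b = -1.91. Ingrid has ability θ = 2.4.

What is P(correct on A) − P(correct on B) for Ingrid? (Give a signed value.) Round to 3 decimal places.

P(θ) = 1 / (1 + exp(−a(θ − b)))
P_A = 0.8951
P_B = 0.9692
P_A − P_B = -0.0741

-0.074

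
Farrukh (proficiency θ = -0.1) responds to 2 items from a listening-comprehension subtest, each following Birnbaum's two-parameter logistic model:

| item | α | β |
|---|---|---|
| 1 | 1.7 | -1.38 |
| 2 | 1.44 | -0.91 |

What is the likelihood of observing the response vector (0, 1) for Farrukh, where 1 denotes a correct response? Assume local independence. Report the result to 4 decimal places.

0.0777

P(θ) = 1 / (1 + exp(−α(θ − β)))
P_1 = 1/(1+e^{-2.1760}) = 0.8981
P_2 = 1/(1+e^{-1.1664}) = 0.7625
L = (1−P_1) × P_2 = 0.1019 × 0.7625 = 0.07772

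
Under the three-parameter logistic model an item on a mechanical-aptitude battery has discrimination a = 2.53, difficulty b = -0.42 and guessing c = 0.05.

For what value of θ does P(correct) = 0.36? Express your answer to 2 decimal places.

P(θ) = c + (1 − c) · 1 / (1 + exp(−a(θ − b)))
Remove guessing floor: (0.36 − 0.05)/(1 − 0.05) = 0.3263
logit = ln(0.3263/0.6737) = -0.7249
θ = b + logit/(a) = -0.42 + (-0.7249)/2.5300 = -0.7065

-0.71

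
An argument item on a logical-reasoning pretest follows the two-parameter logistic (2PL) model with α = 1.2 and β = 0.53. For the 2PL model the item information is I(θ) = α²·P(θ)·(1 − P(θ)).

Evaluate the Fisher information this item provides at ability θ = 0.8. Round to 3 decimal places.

P = 1/(1+e^{-0.3240}) = 0.5803
P(1−P) = 0.5803 × 0.4197 = 0.2436
I = α² × P(1−P) = 1.2² × 0.2436 = 0.35072

0.351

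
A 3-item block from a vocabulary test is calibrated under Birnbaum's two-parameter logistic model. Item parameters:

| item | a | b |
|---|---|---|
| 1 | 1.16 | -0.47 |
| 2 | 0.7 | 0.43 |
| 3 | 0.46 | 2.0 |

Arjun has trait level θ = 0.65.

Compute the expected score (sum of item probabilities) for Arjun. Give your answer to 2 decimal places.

P(θ) = 1 / (1 + exp(−a(θ − b)))
P_1 = 1/(1+e^{-1.2992}) = 0.7857
P_2 = 1/(1+e^{-0.1540}) = 0.5384
P_3 = 1/(1+e^{0.6210}) = 0.3496
E[score] = 0.7857 + 0.5384 + 0.3496 = 1.6737

1.67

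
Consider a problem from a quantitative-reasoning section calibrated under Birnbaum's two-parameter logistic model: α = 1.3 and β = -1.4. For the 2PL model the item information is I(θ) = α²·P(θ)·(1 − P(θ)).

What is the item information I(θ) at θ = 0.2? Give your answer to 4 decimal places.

0.1668

P = 1/(1+e^{-2.0800}) = 0.8889
P(1−P) = 0.8889 × 0.1111 = 0.0987
I = α² × P(1−P) = 1.3² × 0.0987 = 0.16684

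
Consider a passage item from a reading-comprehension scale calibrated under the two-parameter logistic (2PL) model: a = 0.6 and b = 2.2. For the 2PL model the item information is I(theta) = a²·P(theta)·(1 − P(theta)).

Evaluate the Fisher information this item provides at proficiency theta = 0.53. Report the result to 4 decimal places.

P = 1/(1+e^{1.0020}) = 0.2685
P(1−P) = 0.2685 × 0.7315 = 0.1964
I = a² × P(1−P) = 0.6² × 0.1964 = 0.07071

0.0707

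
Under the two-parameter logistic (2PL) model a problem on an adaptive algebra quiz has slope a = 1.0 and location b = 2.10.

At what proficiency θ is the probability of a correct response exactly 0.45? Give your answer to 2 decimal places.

1.90

P(θ) = 1 / (1 + exp(−a(θ − b)))
logit = ln(0.4500/0.5500) = -0.2007
θ = b + logit/(a) = 2.10 + (-0.2007)/1.0000 = 1.8993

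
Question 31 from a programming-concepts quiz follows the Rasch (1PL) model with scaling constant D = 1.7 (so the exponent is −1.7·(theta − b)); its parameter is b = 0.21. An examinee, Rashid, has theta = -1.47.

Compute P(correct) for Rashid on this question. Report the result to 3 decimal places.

0.054

P(theta) = 1 / (1 + exp(−D·(theta − b)))
Exponent: 1.7 × (-1.47 − 0.21) = -2.8560
1/(1 + e^{2.8560}) = 0.0544
P = 0.0544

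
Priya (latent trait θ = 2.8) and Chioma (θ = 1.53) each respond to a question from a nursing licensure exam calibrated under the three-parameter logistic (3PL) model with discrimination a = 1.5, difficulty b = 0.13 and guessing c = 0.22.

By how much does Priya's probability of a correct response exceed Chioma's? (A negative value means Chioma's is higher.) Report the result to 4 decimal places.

0.0711

P(θ) = c + (1 − c) · 1 / (1 + exp(−a(θ − b)))
P(Priya) = 0.9860  [exponent 4.0050]
P(Chioma) = 0.9149  [exponent 2.1000]
Difference = 0.9860 − 0.9149 = 0.0711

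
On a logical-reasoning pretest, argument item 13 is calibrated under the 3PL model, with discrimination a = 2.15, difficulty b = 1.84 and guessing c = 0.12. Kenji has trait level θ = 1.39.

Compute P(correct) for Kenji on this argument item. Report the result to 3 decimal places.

P(θ) = c + (1 − c) · 1 / (1 + exp(−a(θ − b)))
Exponent: 2.15 × (1.39 − 1.84) = -0.9675
1/(1 + e^{0.9675}) = 0.2754
P = 0.12 + 0.88 × 0.2754 = 0.3623

0.362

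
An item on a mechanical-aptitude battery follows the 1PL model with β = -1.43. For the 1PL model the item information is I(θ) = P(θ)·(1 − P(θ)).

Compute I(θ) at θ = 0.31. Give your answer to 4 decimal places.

0.1270

P = 1/(1+e^{-1.7400}) = 0.8507
P(1−P) = 0.8507 × 0.1493 = 0.1270
I = P(1−P) = 0.12702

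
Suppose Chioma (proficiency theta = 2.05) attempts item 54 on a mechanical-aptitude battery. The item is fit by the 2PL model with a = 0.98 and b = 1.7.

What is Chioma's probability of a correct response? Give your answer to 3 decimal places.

P(theta) = 1 / (1 + exp(−a(theta − b)))
Exponent: 0.98 × (2.05 − 1.7) = 0.3430
1/(1 + e^{-0.3430}) = 0.5849

0.585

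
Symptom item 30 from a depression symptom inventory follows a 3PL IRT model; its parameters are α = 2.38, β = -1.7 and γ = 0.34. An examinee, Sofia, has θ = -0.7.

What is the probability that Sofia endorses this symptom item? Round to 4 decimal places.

P(θ) = γ + (1 − γ) · 1 / (1 + exp(−α(θ − β)))
Exponent: 2.38 × (-0.7 − (-1.7)) = 2.3800
1/(1 + e^{-2.3800}) = 0.9153
P = 0.34 + 0.66 × 0.9153 = 0.9441

0.9441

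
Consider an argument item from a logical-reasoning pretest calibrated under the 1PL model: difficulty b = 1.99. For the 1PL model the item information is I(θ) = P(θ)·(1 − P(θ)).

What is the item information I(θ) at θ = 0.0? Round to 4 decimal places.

P = 1/(1+e^{1.9900}) = 0.1203
P(1−P) = 0.1203 × 0.8797 = 0.1058
I = P(1−P) = 0.10580

0.1058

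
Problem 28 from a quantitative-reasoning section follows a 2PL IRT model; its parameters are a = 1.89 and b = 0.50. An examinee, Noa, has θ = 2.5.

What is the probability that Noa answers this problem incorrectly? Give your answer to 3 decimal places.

0.022

P(θ) = 1 / (1 + exp(−a(θ − b)))
Exponent: 1.89 × (2.5 − 0.50) = 3.7800
1/(1 + e^{-3.7800}) = 0.9777
P(incorrect) = 1 − 0.9777 = 0.0223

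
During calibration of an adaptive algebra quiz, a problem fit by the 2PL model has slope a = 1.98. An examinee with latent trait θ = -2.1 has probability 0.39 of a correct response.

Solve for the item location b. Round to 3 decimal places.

P(θ) = 1 / (1 + exp(−a(θ − b)))
logit(0.39) = ln(0.39/0.61) = -0.4473
b = θ − logit/(a) = -2.1 − (-0.4473)/1.9800 = -1.8741

-1.874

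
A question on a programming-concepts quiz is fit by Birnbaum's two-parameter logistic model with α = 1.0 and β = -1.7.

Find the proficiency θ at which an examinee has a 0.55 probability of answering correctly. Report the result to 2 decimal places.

P(θ) = 1 / (1 + exp(−α(θ − β)))
logit = ln(0.5500/0.4500) = 0.2007
θ = β + logit/(α) = -1.7 + 0.2007/1.0000 = -1.4993

-1.50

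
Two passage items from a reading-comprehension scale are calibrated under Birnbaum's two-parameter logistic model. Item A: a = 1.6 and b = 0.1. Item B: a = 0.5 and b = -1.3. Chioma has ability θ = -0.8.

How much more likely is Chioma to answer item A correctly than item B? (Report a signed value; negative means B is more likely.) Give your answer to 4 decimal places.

-0.3706

P(θ) = 1 / (1 + exp(−a(θ − b)))
P_A = 0.1915
P_B = 0.5622
P_A − P_B = -0.3706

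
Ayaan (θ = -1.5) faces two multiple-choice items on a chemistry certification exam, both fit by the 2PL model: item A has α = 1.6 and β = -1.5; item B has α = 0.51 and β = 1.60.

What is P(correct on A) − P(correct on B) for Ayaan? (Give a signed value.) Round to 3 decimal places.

0.329

P(θ) = 1 / (1 + exp(−α(θ − β)))
P_A = 0.5000
P_B = 0.1707
P_A − P_B = 0.3293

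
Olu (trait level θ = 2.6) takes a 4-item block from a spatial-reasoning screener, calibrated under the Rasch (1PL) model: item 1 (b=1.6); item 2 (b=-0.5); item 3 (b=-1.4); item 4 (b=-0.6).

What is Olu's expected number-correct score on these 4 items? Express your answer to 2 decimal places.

P(θ) = 1 / (1 + exp(−(θ − b)))
P_1 = 1/(1+e^{-1.0000}) = 0.7311
P_2 = 1/(1+e^{-3.1000}) = 0.9569
P_3 = 1/(1+e^{-4.0000}) = 0.9820
P_4 = 1/(1+e^{-3.2000}) = 0.9608
E[score] = 0.7311 + 0.9569 + 0.9820 + 0.9608 = 3.6308

3.63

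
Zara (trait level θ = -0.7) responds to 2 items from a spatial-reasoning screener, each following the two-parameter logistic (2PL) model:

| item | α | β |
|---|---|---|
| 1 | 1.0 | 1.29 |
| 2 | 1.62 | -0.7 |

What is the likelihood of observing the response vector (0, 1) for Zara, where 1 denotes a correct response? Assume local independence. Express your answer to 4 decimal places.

P(θ) = 1 / (1 + exp(−α(θ − β)))
P_1 = 1/(1+e^{1.9900}) = 0.1203
P_2 = 1/(1+e^{0.0000}) = 0.5000
L = (1−P_1) × P_2 = 0.8797 × 0.5000 = 0.43987

0.4399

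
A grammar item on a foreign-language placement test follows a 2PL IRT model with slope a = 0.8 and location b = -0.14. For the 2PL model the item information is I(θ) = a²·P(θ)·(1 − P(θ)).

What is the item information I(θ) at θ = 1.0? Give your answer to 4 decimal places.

P = 1/(1+e^{-0.9120}) = 0.7134
P(1−P) = 0.7134 × 0.2866 = 0.2045
I = a² × P(1−P) = 0.8² × 0.2045 = 0.13085

0.1309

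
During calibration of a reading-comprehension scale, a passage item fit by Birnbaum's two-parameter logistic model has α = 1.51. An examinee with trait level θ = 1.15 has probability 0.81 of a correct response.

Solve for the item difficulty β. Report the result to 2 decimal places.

0.19

P(θ) = 1 / (1 + exp(−α(θ − β)))
logit(0.81) = ln(0.81/0.19) = 1.4500
β = θ − logit/(α) = 1.15 − 1.4500/1.5100 = 0.1897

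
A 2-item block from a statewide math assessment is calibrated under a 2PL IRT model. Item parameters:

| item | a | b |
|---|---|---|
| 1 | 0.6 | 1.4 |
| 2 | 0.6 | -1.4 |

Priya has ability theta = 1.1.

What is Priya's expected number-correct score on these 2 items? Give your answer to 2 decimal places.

1.27

P(theta) = 1 / (1 + exp(−a(theta − b)))
P_1 = 1/(1+e^{0.1800}) = 0.4551
P_2 = 1/(1+e^{-1.5000}) = 0.8176
E[score] = 0.4551 + 0.8176 = 1.2727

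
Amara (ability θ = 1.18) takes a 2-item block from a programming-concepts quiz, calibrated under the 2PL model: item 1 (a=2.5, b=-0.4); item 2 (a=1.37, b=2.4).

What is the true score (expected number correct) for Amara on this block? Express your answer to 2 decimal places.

P(θ) = 1 / (1 + exp(−a(θ − b)))
P_1 = 1/(1+e^{-3.9500}) = 0.9811
P_2 = 1/(1+e^{1.6714}) = 0.1582
E[score] = 0.9811 + 0.1582 = 1.1393

1.14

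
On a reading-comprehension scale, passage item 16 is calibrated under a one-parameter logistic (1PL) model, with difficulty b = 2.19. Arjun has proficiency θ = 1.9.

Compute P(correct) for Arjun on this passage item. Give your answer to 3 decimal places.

0.428

P(θ) = 1 / (1 + exp(−(θ − b)))
Exponent: (1.9 − 2.19) = -0.2900
1/(1 + e^{0.2900}) = 0.4280
P = 0.4280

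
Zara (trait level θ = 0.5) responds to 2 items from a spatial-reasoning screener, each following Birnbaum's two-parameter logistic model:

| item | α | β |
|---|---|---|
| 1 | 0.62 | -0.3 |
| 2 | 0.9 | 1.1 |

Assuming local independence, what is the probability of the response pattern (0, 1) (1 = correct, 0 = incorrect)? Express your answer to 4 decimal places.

0.1394

P(θ) = 1 / (1 + exp(−α(θ − β)))
P_1 = 1/(1+e^{-0.4960}) = 0.6215
P_2 = 1/(1+e^{0.5400}) = 0.3682
L = (1−P_1) × P_2 = 0.3785 × 0.3682 = 0.13935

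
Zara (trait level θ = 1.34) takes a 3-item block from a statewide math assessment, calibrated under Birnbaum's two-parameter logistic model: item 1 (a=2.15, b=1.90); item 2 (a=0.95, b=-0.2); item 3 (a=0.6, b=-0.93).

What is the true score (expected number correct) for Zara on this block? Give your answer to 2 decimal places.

1.84

P(θ) = 1 / (1 + exp(−a(θ − b)))
P_1 = 1/(1+e^{1.2040}) = 0.2308
P_2 = 1/(1+e^{-1.4630}) = 0.8120
P_3 = 1/(1+e^{-1.3620}) = 0.7961
E[score] = 0.2308 + 0.8120 + 0.7961 = 1.8388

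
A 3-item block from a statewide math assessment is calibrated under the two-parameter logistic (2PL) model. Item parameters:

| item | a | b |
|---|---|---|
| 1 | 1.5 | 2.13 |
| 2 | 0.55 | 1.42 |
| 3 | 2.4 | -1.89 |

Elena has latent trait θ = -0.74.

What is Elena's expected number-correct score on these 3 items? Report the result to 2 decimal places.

P(θ) = 1 / (1 + exp(−a(θ − b)))
P_1 = 1/(1+e^{4.3050}) = 0.0133
P_2 = 1/(1+e^{1.1880}) = 0.2336
P_3 = 1/(1+e^{-2.7600}) = 0.9405
E[score] = 0.0133 + 0.2336 + 0.9405 = 1.1874

1.19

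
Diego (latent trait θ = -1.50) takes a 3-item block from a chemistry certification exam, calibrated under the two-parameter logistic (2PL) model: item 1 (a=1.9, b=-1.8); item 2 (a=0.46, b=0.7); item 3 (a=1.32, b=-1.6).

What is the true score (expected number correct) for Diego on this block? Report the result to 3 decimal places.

P(θ) = 1 / (1 + exp(−a(θ − b)))
P_1 = 1/(1+e^{-0.5700}) = 0.6388
P_2 = 1/(1+e^{1.0120}) = 0.2666
P_3 = 1/(1+e^{-0.1320}) = 0.5330
E[score] = 0.6388 + 0.2666 + 0.5330 = 1.4383

1.438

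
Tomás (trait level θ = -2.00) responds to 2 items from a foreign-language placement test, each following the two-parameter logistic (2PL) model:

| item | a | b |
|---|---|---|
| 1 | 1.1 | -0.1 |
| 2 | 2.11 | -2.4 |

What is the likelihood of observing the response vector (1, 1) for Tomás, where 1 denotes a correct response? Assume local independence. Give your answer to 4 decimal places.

0.0770

P(θ) = 1 / (1 + exp(−a(θ − b)))
P_1 = 1/(1+e^{2.0900}) = 0.1101
P_2 = 1/(1+e^{-0.8440}) = 0.6993
L = P_1 × P_2 = 0.1101 × 0.6993 = 0.07697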